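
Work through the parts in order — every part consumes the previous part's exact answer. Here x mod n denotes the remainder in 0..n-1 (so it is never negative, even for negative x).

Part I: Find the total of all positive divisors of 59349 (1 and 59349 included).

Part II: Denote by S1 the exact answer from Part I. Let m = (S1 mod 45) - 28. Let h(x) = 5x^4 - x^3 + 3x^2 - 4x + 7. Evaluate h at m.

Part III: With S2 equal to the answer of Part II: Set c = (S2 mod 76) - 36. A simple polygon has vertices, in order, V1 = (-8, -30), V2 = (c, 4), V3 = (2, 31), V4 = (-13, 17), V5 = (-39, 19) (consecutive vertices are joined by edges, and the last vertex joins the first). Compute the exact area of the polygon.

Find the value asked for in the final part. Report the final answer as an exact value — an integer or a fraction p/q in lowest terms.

1159/2

Part I: 59349 = 3 * 73 * 271; sigma = (1 + 3) * (1 + 73) * (1 + 271) = 4 * 74 * 272 = 80512; answer 80512
Part II: S1 = 80512; m = -21; 5*(-21)^4 - 1*(-21)^3 + 3*(-21)^2 - 4*(-21)^1 + 7 = (972405) + (9261) + (1323) + (84) + (7) = 983080; answer 983080
Part III: S2 = 983080; c = -16; cross terms: (-8*4 - -16*-30)=-512, (-16*31 - 2*4)=-504, (2*17 - -13*31)=437, (-13*19 - -39*17)=416, (-39*-30 - -8*19)=1322; twice the area = |1159| = 1159; area = 1159/2; answer 1159/2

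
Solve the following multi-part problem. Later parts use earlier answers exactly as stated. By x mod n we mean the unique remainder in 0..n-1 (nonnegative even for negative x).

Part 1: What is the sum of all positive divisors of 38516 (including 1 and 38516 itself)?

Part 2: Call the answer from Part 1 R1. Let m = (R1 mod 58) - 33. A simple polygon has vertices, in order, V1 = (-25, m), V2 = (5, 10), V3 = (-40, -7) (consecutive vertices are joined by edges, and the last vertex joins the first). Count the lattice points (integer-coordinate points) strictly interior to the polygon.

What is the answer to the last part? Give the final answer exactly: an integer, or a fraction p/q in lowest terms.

396

Part 1: 38516 = 2^2 * 9629; sigma = (1 + 2 + 4) * (1 + 9629) = 7 * 9630 = 67410; answer 67410
Part 2: R1 = 67410; m = -19; cross terms: (-25*10 - 5*-19)=-155, (5*-7 - -40*10)=365, (-40*-19 - -25*-7)=585; twice the area = |795| = 795; area = 795/2; boundary points = 1 + 1 + 3 = 5; strictly interior points = area - boundary/2 + 1 = 396; answer 396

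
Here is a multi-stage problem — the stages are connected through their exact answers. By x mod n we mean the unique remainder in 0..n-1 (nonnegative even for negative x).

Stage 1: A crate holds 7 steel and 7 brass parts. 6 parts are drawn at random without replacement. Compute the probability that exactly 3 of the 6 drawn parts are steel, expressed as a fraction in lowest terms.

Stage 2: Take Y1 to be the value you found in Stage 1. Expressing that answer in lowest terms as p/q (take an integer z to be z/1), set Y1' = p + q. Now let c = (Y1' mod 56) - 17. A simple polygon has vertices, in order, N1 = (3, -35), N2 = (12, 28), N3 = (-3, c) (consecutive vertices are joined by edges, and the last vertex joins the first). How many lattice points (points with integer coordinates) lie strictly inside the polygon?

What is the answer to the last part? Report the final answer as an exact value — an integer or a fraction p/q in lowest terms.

463

Stage 1: total draws C(14,6) = 3003; favorable C(7,3)*C(7,3) = 1225; P = 175/429; answer 175/429
Stage 2: Y1 = 175/429; threaded value p + q = 604; c = 27; cross terms: (3*28 - 12*-35)=504, (12*27 - -3*28)=408, (-3*-35 - 3*27)=24; twice the area = |936| = 936; area = 468; boundary points = 9 + 1 + 2 = 12; strictly interior points = area - boundary/2 + 1 = 463; answer 463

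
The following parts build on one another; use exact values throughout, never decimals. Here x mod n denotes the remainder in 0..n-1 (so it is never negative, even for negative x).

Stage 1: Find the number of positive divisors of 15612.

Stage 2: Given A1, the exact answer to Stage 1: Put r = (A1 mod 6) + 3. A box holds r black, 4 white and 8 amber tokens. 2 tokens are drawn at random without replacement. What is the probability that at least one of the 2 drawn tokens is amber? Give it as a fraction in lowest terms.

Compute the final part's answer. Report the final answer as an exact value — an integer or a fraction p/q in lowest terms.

4/5

Stage 1: 15612 = 2^2 * 3 * 1301; number of divisors = (2+1) * (1+1) * (1+1) = 12; answer 12
Stage 2: A1 = 12; r = 3; total draws C(15,2) = 105; complement C(7,2) = 21; favorable 105 - 21 = 84; P = 4/5; answer 4/5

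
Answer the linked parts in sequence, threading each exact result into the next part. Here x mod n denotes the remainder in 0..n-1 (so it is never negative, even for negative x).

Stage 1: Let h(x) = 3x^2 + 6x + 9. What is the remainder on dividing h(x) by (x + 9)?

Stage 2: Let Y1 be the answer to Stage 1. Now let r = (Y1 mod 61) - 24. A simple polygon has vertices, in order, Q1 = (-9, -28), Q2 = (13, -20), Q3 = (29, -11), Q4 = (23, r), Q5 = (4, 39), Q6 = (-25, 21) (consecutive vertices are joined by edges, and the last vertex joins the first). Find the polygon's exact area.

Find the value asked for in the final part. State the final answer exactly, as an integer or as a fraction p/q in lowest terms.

1927

Stage 1: remainder = value at the root: 3*(-9)^2 + 6*(-9)^1 + 9 = (243) + (-54) + (9) = 198; answer 198
Stage 2: Y1 = 198; r = -9; cross terms: (-9*-20 - 13*-28)=544, (13*-11 - 29*-20)=437, (29*-9 - 23*-11)=-8, (23*39 - 4*-9)=933, (4*21 - -25*39)=1059, (-25*-28 - -9*21)=889; twice the area = |3854| = 3854; area = 1927; answer 1927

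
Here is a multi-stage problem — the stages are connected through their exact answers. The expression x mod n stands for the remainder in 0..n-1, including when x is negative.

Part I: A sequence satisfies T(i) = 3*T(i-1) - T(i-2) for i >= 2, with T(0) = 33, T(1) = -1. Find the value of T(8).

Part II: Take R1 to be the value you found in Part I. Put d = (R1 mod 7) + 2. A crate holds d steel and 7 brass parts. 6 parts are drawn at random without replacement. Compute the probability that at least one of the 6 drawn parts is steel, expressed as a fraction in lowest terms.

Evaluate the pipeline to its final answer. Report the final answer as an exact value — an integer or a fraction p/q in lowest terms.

428/429

Part I: T(2) = 3*(-1) - 1*(33) = -36; iterating: T(2)=-36, T(3)=-107, T(4)=-285, T(5)=-748, T(6)=-1959, T(7)=-5129, T(8)=-13428; answer -13428
Part II: R1 = -13428; d = 7; total draws C(14,6) = 3003; complement C(7,6) = 7; favorable 3003 - 7 = 2996; P = 428/429; answer 428/429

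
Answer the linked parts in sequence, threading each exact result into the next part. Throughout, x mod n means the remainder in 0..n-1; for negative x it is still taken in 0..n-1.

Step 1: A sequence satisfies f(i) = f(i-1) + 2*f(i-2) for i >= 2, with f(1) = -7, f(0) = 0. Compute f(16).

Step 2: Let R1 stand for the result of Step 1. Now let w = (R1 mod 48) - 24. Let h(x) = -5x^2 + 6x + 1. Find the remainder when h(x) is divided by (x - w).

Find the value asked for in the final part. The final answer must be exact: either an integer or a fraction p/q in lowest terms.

Step 1: f(2) = 1*(-7) + 2*(0) = -7; iterating: f(2)=-7, f(3)=-21, f(4)=-35, f(5)=-77, f(6)=-147, f(7)=-301, f(8)=-595, f(9)=-1197, f(10)=-2387, f(11)=-4781, f(12)=-9555, f(13)=-19117, f(14)=-38227, f(15)=-76461, f(16)=-152915; answer -152915
Step 2: R1 = -152915; w = -11; remainder = value at the root: -5*(-11)^2 + 6*(-11)^1 + 1 = (-605) + (-66) + (1) = -670; answer -670

-670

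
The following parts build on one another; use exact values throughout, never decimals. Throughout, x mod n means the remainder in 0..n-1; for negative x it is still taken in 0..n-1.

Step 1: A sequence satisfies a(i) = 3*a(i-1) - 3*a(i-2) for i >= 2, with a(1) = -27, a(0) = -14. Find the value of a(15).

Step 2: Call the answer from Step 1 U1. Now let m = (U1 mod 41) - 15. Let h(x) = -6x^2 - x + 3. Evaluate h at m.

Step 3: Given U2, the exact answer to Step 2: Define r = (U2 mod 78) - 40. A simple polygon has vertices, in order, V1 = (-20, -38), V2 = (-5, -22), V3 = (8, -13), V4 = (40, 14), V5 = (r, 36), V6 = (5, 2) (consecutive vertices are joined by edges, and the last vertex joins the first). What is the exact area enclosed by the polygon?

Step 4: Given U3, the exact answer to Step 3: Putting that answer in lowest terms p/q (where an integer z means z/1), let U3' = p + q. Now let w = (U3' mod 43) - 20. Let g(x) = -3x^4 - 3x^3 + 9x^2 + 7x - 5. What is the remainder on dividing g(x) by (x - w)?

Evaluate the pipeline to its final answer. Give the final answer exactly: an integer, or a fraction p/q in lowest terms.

Step 1: a(2) = 3*(-27) - 3*(-14) = -39; iterating: a(2)=-39, a(3)=-36, a(4)=9, a(5)=135, a(6)=378, a(7)=729, a(8)=1053, a(9)=972, a(10)=-243, a(11)=-3645, a(12)=-10206, a(13)=-19683, a(14)=-28431, a(15)=-26244; answer -26244
Step 2: U1 = -26244; m = 22; -6*(22)^2 - 1*(22)^1 + 3 = (-2904) + (-22) + (3) = -2923; answer -2923
Step 3: U2 = -2923; r = 1; cross terms: (-20*-22 - -5*-38)=250, (-5*-13 - 8*-22)=241, (8*14 - 40*-13)=632, (40*36 - 1*14)=1426, (1*2 - 5*36)=-178, (5*-38 - -20*2)=-150; twice the area = |2221| = 2221; area = 2221/2; answer 2221/2
Step 4: U3 = 2221/2; threaded value p + q = 2223; w = 10; remainder = value at the root: -3*(10)^4 - 3*(10)^3 + 9*(10)^2 + 7*(10)^1 - 5 = (-30000) + (-3000) + (900) + (70) + (-5) = -32035; answer -32035

-32035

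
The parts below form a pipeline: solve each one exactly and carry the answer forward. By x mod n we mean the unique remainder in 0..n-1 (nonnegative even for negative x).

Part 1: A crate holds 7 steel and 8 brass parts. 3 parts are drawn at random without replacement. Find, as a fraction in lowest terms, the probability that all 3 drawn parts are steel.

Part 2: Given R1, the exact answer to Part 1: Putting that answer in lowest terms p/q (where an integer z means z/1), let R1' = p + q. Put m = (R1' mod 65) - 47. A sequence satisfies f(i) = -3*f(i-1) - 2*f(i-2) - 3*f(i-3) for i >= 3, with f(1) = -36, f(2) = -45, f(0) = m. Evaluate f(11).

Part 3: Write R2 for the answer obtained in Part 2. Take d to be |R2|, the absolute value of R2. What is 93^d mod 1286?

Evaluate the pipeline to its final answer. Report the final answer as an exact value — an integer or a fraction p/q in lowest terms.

81

Part 1: total draws C(15,3) = 455; favorable C(7,3) = 35; P = 1/13; answer 1/13
Part 2: R1 = 1/13; threaded value p + q = 14; m = -33; f(3) = -3*(-45) - 2*(-36) - 3*(-33) = 306; iterating: f(3)=306, f(4)=-720, f(5)=1683, f(6)=-4527, f(7)=12375, f(8)=-33120, f(9)=88191, f(10)=-235458, f(11)=629352; answer 629352
Part 3: R2 = 629352; d = 629352; squarings mod 1286: 93^1=93, 93^2=933, 93^4=1153, 93^8=971, 93^16=203, 93^32=57, 93^64=677, 93^128=513, 93^256=825, 93^512=331, 93^1024=251, 93^2048=1273, 93^4096=169, 93^8192=269, 93^16384=345, 93^32768=713, 93^65536=399, 93^131072=1023, 93^262144=1011, 93^524288=1037; 93^629352 = 93^8 * 93^32 * 93^64 * 93^512 * 93^2048 * 93^4096 * 93^32768 * 93^65536 * 93^524288 = 81 (mod 1286); answer 81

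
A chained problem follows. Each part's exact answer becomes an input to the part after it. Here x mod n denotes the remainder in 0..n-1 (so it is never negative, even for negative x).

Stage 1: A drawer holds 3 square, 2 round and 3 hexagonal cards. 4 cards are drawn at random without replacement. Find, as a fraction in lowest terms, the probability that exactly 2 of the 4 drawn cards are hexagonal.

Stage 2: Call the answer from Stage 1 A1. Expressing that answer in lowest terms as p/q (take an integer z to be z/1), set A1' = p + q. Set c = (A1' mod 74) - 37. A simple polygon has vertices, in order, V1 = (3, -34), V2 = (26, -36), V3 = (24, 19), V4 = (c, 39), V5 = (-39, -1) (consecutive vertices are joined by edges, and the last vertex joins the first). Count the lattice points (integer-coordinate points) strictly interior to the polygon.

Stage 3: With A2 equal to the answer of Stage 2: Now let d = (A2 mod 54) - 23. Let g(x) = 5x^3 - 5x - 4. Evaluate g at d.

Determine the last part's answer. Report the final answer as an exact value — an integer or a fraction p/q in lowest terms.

Stage 1: total draws C(8,4) = 70; favorable C(3,2)*C(5,2) = 30; P = 3/7; answer 3/7
Stage 2: A1 = 3/7; threaded value p + q = 10; c = -27; cross terms: (3*-36 - 26*-34)=776, (26*19 - 24*-36)=1358, (24*39 - -27*19)=1449, (-27*-1 - -39*39)=1548, (-39*-34 - 3*-1)=1329; twice the area = |6460| = 6460; area = 3230; boundary points = 1 + 1 + 1 + 4 + 3 = 10; strictly interior points = area - boundary/2 + 1 = 3226; answer 3226
Stage 3: A2 = 3226; d = 17; 5*(17)^3 - 5*(17)^1 - 4 = (24565) + (-85) + (-4) = 24476; answer 24476

24476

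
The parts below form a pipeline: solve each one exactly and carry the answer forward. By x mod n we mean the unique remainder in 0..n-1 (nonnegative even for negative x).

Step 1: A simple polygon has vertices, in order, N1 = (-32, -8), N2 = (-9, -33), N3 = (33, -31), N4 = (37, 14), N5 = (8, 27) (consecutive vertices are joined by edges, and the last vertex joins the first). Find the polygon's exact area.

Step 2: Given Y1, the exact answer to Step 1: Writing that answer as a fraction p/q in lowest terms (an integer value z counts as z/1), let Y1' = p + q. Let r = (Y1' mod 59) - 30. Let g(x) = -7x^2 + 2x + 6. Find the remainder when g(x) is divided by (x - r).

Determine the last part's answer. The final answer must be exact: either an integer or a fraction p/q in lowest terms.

-3338

Step 1: cross terms: (-32*-33 - -9*-8)=984, (-9*-31 - 33*-33)=1368, (33*14 - 37*-31)=1609, (37*27 - 8*14)=887, (8*-8 - -32*27)=800; twice the area = |5648| = 5648; area = 2824; answer 2824
Step 2: Y1 = 2824; threaded value p + q = 2825; r = 22; remainder = value at the root: -7*(22)^2 + 2*(22)^1 + 6 = (-3388) + (44) + (6) = -3338; answer -3338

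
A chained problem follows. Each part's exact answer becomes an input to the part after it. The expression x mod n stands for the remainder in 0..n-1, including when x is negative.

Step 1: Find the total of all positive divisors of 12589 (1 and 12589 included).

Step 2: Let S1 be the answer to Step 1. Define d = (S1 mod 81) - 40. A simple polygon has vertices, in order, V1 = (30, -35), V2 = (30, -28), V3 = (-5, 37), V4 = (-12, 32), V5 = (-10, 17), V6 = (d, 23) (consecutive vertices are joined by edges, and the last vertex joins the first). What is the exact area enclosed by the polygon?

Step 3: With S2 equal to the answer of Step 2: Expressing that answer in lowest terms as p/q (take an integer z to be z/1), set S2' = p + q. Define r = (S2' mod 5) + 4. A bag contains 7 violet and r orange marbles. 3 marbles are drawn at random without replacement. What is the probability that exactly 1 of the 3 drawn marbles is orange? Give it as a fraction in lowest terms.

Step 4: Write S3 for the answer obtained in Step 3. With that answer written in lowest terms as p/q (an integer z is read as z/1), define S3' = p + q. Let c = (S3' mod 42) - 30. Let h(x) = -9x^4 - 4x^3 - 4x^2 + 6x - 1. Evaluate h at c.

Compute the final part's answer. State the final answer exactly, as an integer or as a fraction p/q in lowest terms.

-20476

Step 1: 12589 is prime, so its only divisors are 1 and 12589; sigma = 1 + 12589 = 12590; answer 12590
Step 2: S1 = 12590; d = -5; cross terms: (30*-28 - 30*-35)=210, (30*37 - -5*-28)=970, (-5*32 - -12*37)=284, (-12*17 - -10*32)=116, (-10*23 - -5*17)=-145, (-5*-35 - 30*23)=-515; twice the area = |920| = 920; area = 460; answer 460
Step 3: S2 = 460; threaded value p + q = 461; r = 5; total draws C(12,3) = 220; favorable C(5,1)*C(7,2) = 105; P = 21/44; answer 21/44
Step 4: S3 = 21/44; threaded value p + q = 65; c = -7; -9*(-7)^4 - 4*(-7)^3 - 4*(-7)^2 + 6*(-7)^1 - 1 = (-21609) + (1372) + (-196) + (-42) + (-1) = -20476; answer -20476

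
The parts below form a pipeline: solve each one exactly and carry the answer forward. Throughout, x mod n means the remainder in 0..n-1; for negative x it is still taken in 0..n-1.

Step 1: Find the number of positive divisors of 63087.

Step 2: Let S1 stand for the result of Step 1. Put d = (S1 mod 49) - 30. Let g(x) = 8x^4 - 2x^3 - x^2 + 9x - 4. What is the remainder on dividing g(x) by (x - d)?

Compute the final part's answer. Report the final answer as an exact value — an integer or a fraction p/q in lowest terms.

Step 1: 63087 = 3 * 17 * 1237; number of divisors = (1+1) * (1+1) * (1+1) = 8; answer 8
Step 2: S1 = 8; d = -22; remainder = value at the root: 8*(-22)^4 - 2*(-22)^3 - 1*(-22)^2 + 9*(-22)^1 - 4 = (1874048) + (21296) + (-484) + (-198) + (-4) = 1894658; answer 1894658

1894658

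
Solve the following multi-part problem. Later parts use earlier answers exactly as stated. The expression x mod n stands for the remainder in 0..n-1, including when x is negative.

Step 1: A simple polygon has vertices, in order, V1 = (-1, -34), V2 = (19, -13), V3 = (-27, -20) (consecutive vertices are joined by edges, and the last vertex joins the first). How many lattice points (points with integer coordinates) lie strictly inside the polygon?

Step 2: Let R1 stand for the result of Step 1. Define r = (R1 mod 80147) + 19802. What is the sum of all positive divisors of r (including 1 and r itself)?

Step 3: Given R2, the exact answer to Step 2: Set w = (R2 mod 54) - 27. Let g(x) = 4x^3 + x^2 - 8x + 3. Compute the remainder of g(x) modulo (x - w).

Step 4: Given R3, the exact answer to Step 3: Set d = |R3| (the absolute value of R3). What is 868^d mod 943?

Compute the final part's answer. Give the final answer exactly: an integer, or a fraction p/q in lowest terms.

Step 1: cross terms: (-1*-13 - 19*-34)=659, (19*-20 - -27*-13)=-731, (-27*-34 - -1*-20)=898; twice the area = |826| = 826; area = 413; boundary points = 1 + 1 + 2 = 4; strictly interior points = area - boundary/2 + 1 = 412; answer 412
Step 2: R1 = 412; r = 20214; 20214 = 2 * 3^2 * 1123; sigma = (1 + 2) * (1 + 3 + 9) * (1 + 1123) = 3 * 13 * 1124 = 43836; answer 43836
Step 3: R2 = 43836; w = 15; remainder = value at the root: 4*(15)^3 + 1*(15)^2 - 8*(15)^1 + 3 = (13500) + (225) + (-120) + (3) = 13608; answer 13608
Step 4: R3 = 13608; d = 13608; squarings mod 943: 868^1=868, 868^2=910, 868^4=146, 868^8=570, 868^16=508, 868^32=625, 868^64=223, 868^128=693, 868^256=262, 868^512=748, 868^1024=305, 868^2048=611, 868^4096=836, 868^8192=133; 868^13608 = 868^8 * 868^32 * 868^256 * 868^1024 * 868^4096 * 868^8192 = 857 (mod 943); answer 857

857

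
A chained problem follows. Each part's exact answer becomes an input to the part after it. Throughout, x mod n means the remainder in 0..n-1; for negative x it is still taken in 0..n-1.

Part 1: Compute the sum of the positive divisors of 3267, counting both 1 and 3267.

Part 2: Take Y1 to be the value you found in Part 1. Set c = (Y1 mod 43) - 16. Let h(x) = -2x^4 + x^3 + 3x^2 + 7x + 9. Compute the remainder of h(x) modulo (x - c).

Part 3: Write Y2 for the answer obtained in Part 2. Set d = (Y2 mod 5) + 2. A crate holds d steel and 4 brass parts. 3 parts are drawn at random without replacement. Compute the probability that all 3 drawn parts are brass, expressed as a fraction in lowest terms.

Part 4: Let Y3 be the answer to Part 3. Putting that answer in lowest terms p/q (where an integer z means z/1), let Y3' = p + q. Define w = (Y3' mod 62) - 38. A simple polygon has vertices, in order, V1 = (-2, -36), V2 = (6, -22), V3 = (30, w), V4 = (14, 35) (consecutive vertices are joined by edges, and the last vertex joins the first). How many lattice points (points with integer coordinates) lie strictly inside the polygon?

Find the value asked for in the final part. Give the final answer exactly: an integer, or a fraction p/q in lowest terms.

Part 1: 3267 = 3^3 * 11^2; sigma = (1 + 3 + 9 + 27) * (1 + 11 + 121) = 40 * 133 = 5320; answer 5320
Part 2: Y1 = 5320; c = 15; remainder = value at the root: -2*(15)^4 + 1*(15)^3 + 3*(15)^2 + 7*(15)^1 + 9 = (-101250) + (3375) + (675) + (105) + (9) = -97086; answer -97086
Part 3: Y2 = -97086; d = 6; total draws C(10,3) = 120; favorable C(4,3) = 4; P = 1/30; answer 1/30
Part 4: Y3 = 1/30; threaded value p + q = 31; w = -7; cross terms: (-2*-22 - 6*-36)=260, (6*-7 - 30*-22)=618, (30*35 - 14*-7)=1148, (14*-36 - -2*35)=-434; twice the area = |1592| = 1592; area = 796; boundary points = 2 + 3 + 2 + 1 = 8; strictly interior points = area - boundary/2 + 1 = 793; answer 793

793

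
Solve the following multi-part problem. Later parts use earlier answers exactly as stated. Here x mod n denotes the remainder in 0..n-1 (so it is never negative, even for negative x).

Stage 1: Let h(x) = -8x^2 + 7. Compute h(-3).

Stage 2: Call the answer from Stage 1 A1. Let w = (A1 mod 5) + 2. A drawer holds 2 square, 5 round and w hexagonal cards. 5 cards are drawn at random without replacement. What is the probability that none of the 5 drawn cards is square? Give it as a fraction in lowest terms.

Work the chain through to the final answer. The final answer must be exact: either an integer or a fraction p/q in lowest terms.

1/6

Stage 1: -8*(-3)^2 + 7 = (-72) + (7) = -65; answer -65
Stage 2: A1 = -65; w = 2; total draws C(9,5) = 126; favorable C(7,5) = 21; P = 1/6; answer 1/6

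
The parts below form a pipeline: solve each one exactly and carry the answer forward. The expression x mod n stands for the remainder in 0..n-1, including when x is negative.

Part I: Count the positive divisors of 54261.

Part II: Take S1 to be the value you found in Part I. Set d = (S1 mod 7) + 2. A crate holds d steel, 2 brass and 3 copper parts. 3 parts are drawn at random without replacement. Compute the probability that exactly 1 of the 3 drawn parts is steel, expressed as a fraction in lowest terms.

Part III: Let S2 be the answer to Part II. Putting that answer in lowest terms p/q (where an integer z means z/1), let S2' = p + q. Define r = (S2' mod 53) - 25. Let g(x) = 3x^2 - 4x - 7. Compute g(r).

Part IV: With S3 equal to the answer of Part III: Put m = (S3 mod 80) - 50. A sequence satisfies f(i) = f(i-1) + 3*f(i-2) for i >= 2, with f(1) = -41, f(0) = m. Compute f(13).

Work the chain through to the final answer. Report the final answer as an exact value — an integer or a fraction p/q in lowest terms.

-1506569

Part I: 54261 = 3^2 * 6029; number of divisors = (2+1) * (1+1) = 6; answer 6
Part II: S1 = 6; d = 8; total draws C(13,3) = 286; favorable C(8,1)*C(5,2) = 80; P = 40/143; answer 40/143
Part III: S2 = 40/143; threaded value p + q = 183; r = -1; 3*(-1)^2 - 4*(-1)^1 - 7 = (3) + (4) + (-7) = 0; answer 0
Part IV: S3 = 0; m = -50; f(2) = 1*(-41) + 3*(-50) = -191; iterating: f(2)=-191, f(3)=-314, f(4)=-887, f(5)=-1829, f(6)=-4490, f(7)=-9977, f(8)=-23447, f(9)=-53378, f(10)=-123719, f(11)=-283853, f(12)=-655010, f(13)=-1506569; answer -1506569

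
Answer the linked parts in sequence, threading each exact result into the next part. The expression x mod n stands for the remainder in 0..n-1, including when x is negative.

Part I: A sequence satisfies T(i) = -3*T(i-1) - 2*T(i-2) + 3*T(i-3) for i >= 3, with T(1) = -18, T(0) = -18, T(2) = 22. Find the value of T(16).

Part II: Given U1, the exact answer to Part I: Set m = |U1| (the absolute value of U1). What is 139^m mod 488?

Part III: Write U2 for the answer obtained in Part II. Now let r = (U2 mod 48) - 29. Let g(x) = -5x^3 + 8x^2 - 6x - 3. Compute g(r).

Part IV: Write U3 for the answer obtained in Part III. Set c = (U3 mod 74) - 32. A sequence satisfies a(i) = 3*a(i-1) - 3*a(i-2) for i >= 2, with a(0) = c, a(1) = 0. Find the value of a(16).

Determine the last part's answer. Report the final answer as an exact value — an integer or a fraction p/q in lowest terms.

Part I: T(3) = -3*(22) - 2*(-18) + 3*(-18) = -84; iterating: T(3)=-84, T(4)=154, T(5)=-228, T(6)=124, T(7)=546, T(8)=-2570, T(9)=6990, T(10)=-14192, T(11)=20886, T(12)=-13304, T(13)=-44436, T(14)=222574, T(15)=-618762, T(16)=1277830; answer 1277830
Part II: U1 = 1277830; m = 1277830; squarings mod 488: 139^1=139, 139^2=289, 139^4=73, 139^8=449, 139^16=57, 139^32=321, 139^64=73, 139^128=449, 139^256=57, 139^512=321, 139^1024=73, 139^2048=449, 139^4096=57, 139^8192=321, 139^16384=73, 139^32768=449, 139^65536=57, 139^131072=321, 139^262144=73, 139^524288=449, 139^1048576=57; 139^1277830 = 139^2 * 139^4 * 139^128 * 139^256 * 139^512 * 139^1024 * 139^2048 * 139^4096 * 139^8192 * 139^16384 * 139^65536 * 139^131072 * 139^1048576 = 441 (mod 488); answer 441
Part III: U2 = 441; r = -20; -5*(-20)^3 + 8*(-20)^2 - 6*(-20)^1 - 3 = (40000) + (3200) + (120) + (-3) = 43317; answer 43317
Part IV: U3 = 43317; c = -5; a(2) = 3*(0) - 3*(-5) = 15; iterating: a(2)=15, a(3)=45, a(4)=90, a(5)=135, a(6)=135, a(7)=0, a(8)=-405, a(9)=-1215, a(10)=-2430, a(11)=-3645, a(12)=-3645, a(13)=0, a(14)=10935, a(15)=32805, a(16)=65610; answer 65610

65610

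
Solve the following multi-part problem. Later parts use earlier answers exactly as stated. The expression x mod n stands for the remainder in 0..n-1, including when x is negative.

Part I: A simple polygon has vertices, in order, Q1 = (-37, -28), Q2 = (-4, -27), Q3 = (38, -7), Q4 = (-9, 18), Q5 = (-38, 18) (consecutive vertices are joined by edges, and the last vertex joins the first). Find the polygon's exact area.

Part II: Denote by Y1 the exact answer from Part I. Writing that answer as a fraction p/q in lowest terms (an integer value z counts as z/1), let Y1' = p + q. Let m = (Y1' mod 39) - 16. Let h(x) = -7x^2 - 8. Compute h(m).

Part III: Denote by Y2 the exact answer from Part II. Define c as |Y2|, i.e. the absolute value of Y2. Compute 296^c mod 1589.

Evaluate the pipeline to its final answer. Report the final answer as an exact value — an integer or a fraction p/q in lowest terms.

Part I: cross terms: (-37*-27 - -4*-28)=887, (-4*-7 - 38*-27)=1054, (38*18 - -9*-7)=621, (-9*18 - -38*18)=522, (-38*-28 - -37*18)=1730; twice the area = |4814| = 4814; area = 2407; answer 2407
Part II: Y1 = 2407; threaded value p + q = 2408; m = 13; -7*(13)^2 - 8 = (-1183) + (-8) = -1191; answer -1191
Part III: Y2 = -1191; c = 1191; squarings mod 1589: 296^1=296, 296^2=221, 296^4=1171, 296^8=1523, 296^16=1178, 296^32=487, 296^64=408, 296^128=1208, 296^256=562, 296^512=1222, 296^1024=1213; 296^1191 = 296^1 * 296^2 * 296^4 * 296^32 * 296^128 * 296^1024 = 1009 (mod 1589); answer 1009

1009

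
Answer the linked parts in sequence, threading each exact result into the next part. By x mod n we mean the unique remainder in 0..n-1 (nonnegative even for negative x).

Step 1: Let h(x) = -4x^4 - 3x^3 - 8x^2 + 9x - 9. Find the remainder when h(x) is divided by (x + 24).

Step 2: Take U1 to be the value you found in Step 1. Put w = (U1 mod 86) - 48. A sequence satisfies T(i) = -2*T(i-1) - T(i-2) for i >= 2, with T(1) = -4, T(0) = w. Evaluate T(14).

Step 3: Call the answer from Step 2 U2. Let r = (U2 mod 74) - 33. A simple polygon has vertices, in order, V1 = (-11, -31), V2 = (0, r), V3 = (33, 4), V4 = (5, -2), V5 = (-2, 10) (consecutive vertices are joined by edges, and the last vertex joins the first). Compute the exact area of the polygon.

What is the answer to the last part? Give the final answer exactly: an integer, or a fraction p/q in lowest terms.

Step 1: remainder = value at the root: -4*(-24)^4 - 3*(-24)^3 - 8*(-24)^2 + 9*(-24)^1 - 9 = (-1327104) + (41472) + (-4608) + (-216) + (-9) = -1290465; answer -1290465
Step 2: U1 = -1290465; w = 3; T(2) = -2*(-4) - 1*(3) = 5; iterating: T(2)=5, T(3)=-6, T(4)=7, T(5)=-8, T(6)=9, T(7)=-10, T(8)=11, T(9)=-12, T(10)=13, T(11)=-14, T(12)=15, T(13)=-16, T(14)=17; answer 17
Step 3: U2 = 17; r = -16; cross terms: (-11*-16 - 0*-31)=176, (0*4 - 33*-16)=528, (33*-2 - 5*4)=-86, (5*10 - -2*-2)=46, (-2*-31 - -11*10)=172; twice the area = |836| = 836; area = 418; answer 418

418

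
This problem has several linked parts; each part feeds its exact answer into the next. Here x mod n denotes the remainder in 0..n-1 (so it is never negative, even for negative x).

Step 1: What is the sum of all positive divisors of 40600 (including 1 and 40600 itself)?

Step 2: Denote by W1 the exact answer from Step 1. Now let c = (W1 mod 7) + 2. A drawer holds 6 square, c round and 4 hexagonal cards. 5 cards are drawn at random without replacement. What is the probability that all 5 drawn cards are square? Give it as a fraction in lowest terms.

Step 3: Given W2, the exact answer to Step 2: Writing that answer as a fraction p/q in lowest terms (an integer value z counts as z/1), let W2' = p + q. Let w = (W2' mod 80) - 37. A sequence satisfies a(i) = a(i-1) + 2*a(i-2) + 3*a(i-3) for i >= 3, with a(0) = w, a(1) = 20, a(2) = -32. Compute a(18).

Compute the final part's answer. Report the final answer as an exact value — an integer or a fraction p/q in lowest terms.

Step 1: 40600 = 2^3 * 5^2 * 7 * 29; sigma = (1 + 2 + 4 + 8) * (1 + 5 + 25) * (1 + 7) * (1 + 29) = 15 * 31 * 8 * 30 = 111600; answer 111600
Step 2: W1 = 111600; c = 8; total draws C(18,5) = 8568; favorable C(6,5) = 6; P = 1/1428; answer 1/1428
Step 3: W2 = 1/1428; threaded value p + q = 1429; w = 32; a(3) = 1*(-32) + 2*(20) + 3*(32) = 104; iterating: a(3)=104, a(4)=100, a(5)=212, a(6)=724, a(7)=1448, a(8)=3532, a(9)=8600, a(10)=20008, a(11)=47804, a(12)=113620, a(13)=269252, a(14)=639904, a(15)=1519268, a(16)=3606832, a(17)=8565080, a(18)=20336548; answer 20336548

20336548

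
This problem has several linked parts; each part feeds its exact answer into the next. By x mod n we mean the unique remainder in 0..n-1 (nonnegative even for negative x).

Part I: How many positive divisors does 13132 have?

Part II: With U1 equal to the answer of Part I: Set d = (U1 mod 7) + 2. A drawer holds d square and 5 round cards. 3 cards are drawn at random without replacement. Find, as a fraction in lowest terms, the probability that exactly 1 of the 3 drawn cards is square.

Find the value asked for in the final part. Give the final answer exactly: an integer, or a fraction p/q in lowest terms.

4/11

Part I: 13132 = 2^2 * 7^2 * 67; number of divisors = (2+1) * (2+1) * (1+1) = 18; answer 18
Part II: U1 = 18; d = 6; total draws C(11,3) = 165; favorable C(6,1)*C(5,2) = 60; P = 4/11; answer 4/11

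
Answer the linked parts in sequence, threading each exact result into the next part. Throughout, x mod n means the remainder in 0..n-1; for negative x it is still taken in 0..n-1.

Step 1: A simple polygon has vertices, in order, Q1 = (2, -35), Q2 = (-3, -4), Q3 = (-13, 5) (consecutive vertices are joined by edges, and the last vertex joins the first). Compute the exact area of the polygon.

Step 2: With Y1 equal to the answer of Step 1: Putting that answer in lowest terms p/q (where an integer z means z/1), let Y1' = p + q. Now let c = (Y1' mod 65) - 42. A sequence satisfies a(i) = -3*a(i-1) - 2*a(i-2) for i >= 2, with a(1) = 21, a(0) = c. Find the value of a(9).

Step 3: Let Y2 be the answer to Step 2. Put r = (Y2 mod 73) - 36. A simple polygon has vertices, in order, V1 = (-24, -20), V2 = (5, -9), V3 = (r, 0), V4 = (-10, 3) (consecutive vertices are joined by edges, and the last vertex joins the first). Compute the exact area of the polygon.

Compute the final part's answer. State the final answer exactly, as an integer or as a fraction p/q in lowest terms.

288

Step 1: cross terms: (2*-4 - -3*-35)=-113, (-3*5 - -13*-4)=-67, (-13*-35 - 2*5)=445; twice the area = |265| = 265; area = 265/2; answer 265/2
Step 2: Y1 = 265/2; threaded value p + q = 267; c = -35; a(2) = -3*(21) - 2*(-35) = 7; iterating: a(2)=7, a(3)=-63, a(4)=175, a(5)=-399, a(6)=847, a(7)=-1743, a(8)=3535, a(9)=-7119; answer -7119
Step 3: Y2 = -7119; r = -1; cross terms: (-24*-9 - 5*-20)=316, (5*0 - -1*-9)=-9, (-1*3 - -10*0)=-3, (-10*-20 - -24*3)=272; twice the area = |576| = 576; area = 288; answer 288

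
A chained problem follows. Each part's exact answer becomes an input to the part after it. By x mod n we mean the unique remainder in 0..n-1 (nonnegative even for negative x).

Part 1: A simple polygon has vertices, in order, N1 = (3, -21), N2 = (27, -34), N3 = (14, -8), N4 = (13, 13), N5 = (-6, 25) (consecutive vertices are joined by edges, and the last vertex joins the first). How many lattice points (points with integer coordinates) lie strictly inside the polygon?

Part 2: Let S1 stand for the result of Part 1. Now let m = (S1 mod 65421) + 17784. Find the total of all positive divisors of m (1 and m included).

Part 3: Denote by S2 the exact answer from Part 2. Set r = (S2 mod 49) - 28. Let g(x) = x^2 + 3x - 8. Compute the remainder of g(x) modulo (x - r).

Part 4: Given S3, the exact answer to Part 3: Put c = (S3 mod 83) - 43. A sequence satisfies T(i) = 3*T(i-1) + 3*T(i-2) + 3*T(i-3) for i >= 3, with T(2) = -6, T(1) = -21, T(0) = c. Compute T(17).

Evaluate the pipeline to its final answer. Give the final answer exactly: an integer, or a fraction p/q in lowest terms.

-25901519445

Part 1: cross terms: (3*-34 - 27*-21)=465, (27*-8 - 14*-34)=260, (14*13 - 13*-8)=286, (13*25 - -6*13)=403, (-6*-21 - 3*25)=51; twice the area = |1465| = 1465; area = 1465/2; boundary points = 1 + 13 + 1 + 1 + 1 = 17; strictly interior points = area - boundary/2 + 1 = 725; answer 725
Part 2: S1 = 725; m = 18509; 18509 = 83 * 223; sigma = (1 + 83) * (1 + 223) = 84 * 224 = 18816; answer 18816
Part 3: S2 = 18816; r = -28; remainder = value at the root: 1*(-28)^2 + 3*(-28)^1 - 8 = (784) + (-84) + (-8) = 692; answer 692
Part 4: S3 = 692; c = -15; T(3) = 3*(-6) + 3*(-21) + 3*(-15) = -126; iterating: T(3)=-126, T(4)=-459, T(5)=-1773, T(6)=-7074, T(7)=-27918, T(8)=-110295, T(9)=-435861, T(10)=-1722222, T(11)=-6805134, T(12)=-26889651, T(13)=-106251021, T(14)=-419837418, T(15)=-1658934270, T(16)=-6555068127, T(17)=-25901519445; answer -25901519445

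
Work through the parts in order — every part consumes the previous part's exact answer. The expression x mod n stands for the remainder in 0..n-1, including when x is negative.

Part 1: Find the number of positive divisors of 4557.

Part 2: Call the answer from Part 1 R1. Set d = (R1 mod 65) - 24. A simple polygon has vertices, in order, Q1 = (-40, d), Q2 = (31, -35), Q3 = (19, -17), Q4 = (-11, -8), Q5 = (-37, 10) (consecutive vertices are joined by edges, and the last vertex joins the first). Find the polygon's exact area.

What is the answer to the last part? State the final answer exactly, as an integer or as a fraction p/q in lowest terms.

2009/2

Part 1: 4557 = 3 * 7^2 * 31; number of divisors = (1+1) * (2+1) * (1+1) = 12; answer 12
Part 2: R1 = 12; d = -12; cross terms: (-40*-35 - 31*-12)=1772, (31*-17 - 19*-35)=138, (19*-8 - -11*-17)=-339, (-11*10 - -37*-8)=-406, (-37*-12 - -40*10)=844; twice the area = |2009| = 2009; area = 2009/2; answer 2009/2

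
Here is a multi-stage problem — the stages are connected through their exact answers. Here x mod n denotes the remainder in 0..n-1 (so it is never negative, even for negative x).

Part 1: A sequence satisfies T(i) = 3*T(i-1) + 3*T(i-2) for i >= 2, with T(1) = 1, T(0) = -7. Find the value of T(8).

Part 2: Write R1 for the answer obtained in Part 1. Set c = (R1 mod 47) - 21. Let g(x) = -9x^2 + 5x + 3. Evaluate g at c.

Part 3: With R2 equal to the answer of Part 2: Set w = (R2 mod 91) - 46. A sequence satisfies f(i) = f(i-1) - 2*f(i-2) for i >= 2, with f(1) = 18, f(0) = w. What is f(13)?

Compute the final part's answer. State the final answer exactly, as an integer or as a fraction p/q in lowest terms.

Part 1: T(2) = 3*(1) + 3*(-7) = -18; iterating: T(2)=-18, T(3)=-51, T(4)=-207, T(5)=-774, T(6)=-2943, T(7)=-11151, T(8)=-42282; answer -42282
Part 2: R1 = -42282; c = -3; -9*(-3)^2 + 5*(-3)^1 + 3 = (-81) + (-15) + (3) = -93; answer -93
Part 3: R2 = -93; w = 43; f(2) = 1*(18) - 2*(43) = -68; iterating: f(2)=-68, f(3)=-104, f(4)=32, f(5)=240, f(6)=176, f(7)=-304, f(8)=-656, f(9)=-48, f(10)=1264, f(11)=1360, f(12)=-1168, f(13)=-3888; answer -3888

-3888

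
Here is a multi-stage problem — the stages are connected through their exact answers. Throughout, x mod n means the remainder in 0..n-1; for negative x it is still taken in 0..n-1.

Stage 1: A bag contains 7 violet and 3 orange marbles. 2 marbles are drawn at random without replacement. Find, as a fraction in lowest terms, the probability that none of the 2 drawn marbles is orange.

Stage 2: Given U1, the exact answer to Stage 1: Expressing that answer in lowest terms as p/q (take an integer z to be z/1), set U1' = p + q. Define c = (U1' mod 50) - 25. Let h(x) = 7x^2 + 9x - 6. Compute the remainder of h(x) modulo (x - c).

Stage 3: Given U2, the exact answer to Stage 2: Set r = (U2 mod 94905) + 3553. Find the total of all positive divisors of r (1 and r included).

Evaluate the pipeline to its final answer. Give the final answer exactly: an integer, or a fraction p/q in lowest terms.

Stage 1: total draws C(10,2) = 45; favorable C(7,2) = 21; P = 7/15; answer 7/15
Stage 2: U1 = 7/15; threaded value p + q = 22; c = -3; remainder = value at the root: 7*(-3)^2 + 9*(-3)^1 - 6 = (63) + (-27) + (-6) = 30; answer 30
Stage 3: U2 = 30; r = 3583; 3583 is prime, so its only divisors are 1 and 3583; sigma = 1 + 3583 = 3584; answer 3584

3584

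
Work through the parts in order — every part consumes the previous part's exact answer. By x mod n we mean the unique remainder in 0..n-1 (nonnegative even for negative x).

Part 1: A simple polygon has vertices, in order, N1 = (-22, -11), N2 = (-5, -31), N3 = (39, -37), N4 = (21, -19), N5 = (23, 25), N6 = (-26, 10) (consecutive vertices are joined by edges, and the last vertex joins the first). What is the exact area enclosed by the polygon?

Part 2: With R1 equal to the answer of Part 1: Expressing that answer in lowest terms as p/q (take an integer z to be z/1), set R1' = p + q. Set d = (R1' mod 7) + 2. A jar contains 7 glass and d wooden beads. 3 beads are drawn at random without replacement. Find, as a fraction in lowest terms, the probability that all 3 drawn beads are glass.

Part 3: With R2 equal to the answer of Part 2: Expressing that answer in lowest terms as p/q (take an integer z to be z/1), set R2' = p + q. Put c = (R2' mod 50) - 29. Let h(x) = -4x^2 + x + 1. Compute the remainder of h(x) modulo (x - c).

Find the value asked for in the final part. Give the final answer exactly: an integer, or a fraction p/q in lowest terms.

-263

Part 1: cross terms: (-22*-31 - -5*-11)=627, (-5*-37 - 39*-31)=1394, (39*-19 - 21*-37)=36, (21*25 - 23*-19)=962, (23*10 - -26*25)=880, (-26*-11 - -22*10)=506; twice the area = |4405| = 4405; area = 4405/2; answer 4405/2
Part 2: R1 = 4405/2; threaded value p + q = 4407; d = 6; total draws C(13,3) = 286; favorable C(7,3) = 35; P = 35/286; answer 35/286
Part 3: R2 = 35/286; threaded value p + q = 321; c = -8; remainder = value at the root: -4*(-8)^2 + 1*(-8)^1 + 1 = (-256) + (-8) + (1) = -263; answer -263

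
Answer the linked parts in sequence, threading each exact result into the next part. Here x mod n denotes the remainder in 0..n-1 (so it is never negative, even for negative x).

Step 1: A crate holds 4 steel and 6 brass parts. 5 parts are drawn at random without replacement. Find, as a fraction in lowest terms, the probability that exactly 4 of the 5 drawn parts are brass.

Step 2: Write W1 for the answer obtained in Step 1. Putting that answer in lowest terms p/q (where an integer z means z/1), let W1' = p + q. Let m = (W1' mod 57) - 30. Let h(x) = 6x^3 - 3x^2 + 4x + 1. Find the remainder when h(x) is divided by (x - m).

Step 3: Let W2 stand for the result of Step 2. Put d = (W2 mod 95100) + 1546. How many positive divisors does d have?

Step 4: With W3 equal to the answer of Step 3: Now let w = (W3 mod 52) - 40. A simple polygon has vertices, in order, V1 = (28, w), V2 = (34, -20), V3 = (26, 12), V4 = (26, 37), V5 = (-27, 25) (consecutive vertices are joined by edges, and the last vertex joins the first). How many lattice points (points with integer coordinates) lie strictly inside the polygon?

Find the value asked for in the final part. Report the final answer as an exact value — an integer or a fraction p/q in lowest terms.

Step 1: total draws C(10,5) = 252; favorable C(6,4)*C(4,1) = 60; P = 5/21; answer 5/21
Step 2: W1 = 5/21; threaded value p + q = 26; m = -4; remainder = value at the root: 6*(-4)^3 - 3*(-4)^2 + 4*(-4)^1 + 1 = (-384) + (-48) + (-16) + (1) = -447; answer -447
Step 3: W2 = -447; d = 96199; 96199 is prime, so its only divisors are 1 and 96199; count = 2; answer 2
Step 4: W3 = 2; w = -38; cross terms: (28*-20 - 34*-38)=732, (34*12 - 26*-20)=928, (26*37 - 26*12)=650, (26*25 - -27*37)=1649, (-27*-38 - 28*25)=326; twice the area = |4285| = 4285; area = 4285/2; boundary points = 6 + 8 + 25 + 1 + 1 = 41; strictly interior points = area - boundary/2 + 1 = 2123; answer 2123

2123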